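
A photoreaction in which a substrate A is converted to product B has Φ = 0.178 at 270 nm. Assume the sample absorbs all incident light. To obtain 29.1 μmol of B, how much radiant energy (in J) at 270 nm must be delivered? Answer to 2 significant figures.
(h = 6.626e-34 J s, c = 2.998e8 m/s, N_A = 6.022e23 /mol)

72 J

Product: 29.1 μmol = 2.91e-5 mol.
Photons that must be absorbed: 2.91e-5 / 0.178 = 1.635e-4 mol.
Photon energy: hc/λ = 7.357e-19 J; per mole, 4.430e5 J mol⁻¹.
Energy required: 1.635e-4 × 4.430e5 = 72 J.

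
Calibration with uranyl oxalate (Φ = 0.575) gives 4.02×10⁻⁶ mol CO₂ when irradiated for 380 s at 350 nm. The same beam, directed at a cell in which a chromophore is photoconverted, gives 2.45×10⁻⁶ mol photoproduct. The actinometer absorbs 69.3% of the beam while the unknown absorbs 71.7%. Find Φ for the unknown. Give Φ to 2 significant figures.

Photons absorbed by the actinometer: 4.02×10⁻⁶ / 0.575 = 6.991×10⁻⁶ mol.
Incident flux: 6.991×10⁻⁶ / 0.693 = 1.009×10⁻⁵ einstein.
Absorbed by unknown: 0.717 × 1.009×10⁻⁵ = 7.235×10⁻⁶ mol.
Φ(unknown) = 2.45×10⁻⁶ / 7.235×10⁻⁶ = 0.34.

Φ = 0.34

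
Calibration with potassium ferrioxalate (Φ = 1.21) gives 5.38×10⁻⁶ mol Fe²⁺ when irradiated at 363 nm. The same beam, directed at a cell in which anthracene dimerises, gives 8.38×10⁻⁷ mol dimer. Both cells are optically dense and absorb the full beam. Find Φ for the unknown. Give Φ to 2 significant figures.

Photons absorbed by the actinometer: 5.38×10⁻⁶ / 1.21 = 4.446×10⁻⁶ mol.
Φ(unknown) = 8.38×10⁻⁷ / 4.446×10⁻⁶ = 0.19.

Φ = 0.19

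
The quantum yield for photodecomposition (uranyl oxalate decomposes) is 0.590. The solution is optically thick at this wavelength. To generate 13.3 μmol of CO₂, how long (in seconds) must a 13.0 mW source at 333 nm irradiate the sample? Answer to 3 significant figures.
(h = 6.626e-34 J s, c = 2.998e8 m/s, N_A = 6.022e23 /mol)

Product: 13.3 μmol = 1.33e-5 mol.
Photons that must be absorbed: 1.33e-5 / 0.590 = 2.254e-5 mol.
Photon energy: hc/λ = 5.965e-19 J; per mole, 3.592e5 J mol⁻¹.
Energy required: 2.254e-5 × 3.592e5 = 8.096 J.
Time: 8.096 J / 0.013 W = 623 s.

t ≈ 623 s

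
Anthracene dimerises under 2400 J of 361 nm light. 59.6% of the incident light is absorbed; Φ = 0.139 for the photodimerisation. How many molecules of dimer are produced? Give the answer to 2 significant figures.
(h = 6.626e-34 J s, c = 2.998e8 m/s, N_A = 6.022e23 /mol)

Photon energy at 361 nm: hc/λ = (6.626e-34)(2.998e8)/(361e-9) = 5.503e-19 J.
Photons incident: 2400 / 5.503e-19 = 4.361e21, i.e. 4.361e21/6.022e23 = 0.007242 mol.
Photons absorbed: 0.596 × 0.007242 = 0.004316 mol.
Product: Φ × n_abs = 0.139 × 0.004316 = 5.999e-4 mol.
As a count: 5.999e-4 × 6.022e23 = 3.6e20.

3.6e20 molecules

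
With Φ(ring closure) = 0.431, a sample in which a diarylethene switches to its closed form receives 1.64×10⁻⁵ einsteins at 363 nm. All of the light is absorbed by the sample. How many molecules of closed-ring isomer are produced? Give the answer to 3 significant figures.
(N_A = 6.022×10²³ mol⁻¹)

4.26×10¹⁸ molecules

Product: Φ × n_abs = 0.431 × 1.64×10⁻⁵ = 7.068×10⁻⁶ mol.
As a count: 7.068×10⁻⁶ × 6.022×10²³ = 4.26×10¹⁸.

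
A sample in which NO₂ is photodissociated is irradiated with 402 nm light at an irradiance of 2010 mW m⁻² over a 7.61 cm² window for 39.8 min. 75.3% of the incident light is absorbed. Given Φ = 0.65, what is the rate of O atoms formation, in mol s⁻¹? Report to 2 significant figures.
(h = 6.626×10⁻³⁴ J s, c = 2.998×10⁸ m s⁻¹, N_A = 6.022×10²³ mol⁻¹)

2.5×10⁻⁹ mol s⁻¹

Photon energy at 402 nm: hc/λ = (6.626×10⁻³⁴)(2.998×10⁸)/(402×10⁻⁹) = 4.941×10⁻¹⁹ J.
Energy delivered: (2010 mW m⁻²)(7.61×10⁻⁴ m²)(2388 s) = 3.653 J.
Photons incident: 3.653 / 4.941×10⁻¹⁹ = 7.393×10¹⁸, i.e. 7.393×10¹⁸/6.022×10²³ = 1.228×10⁻⁵ mol.
Photons absorbed: 0.753 × 1.228×10⁻⁵ = 9.247×10⁻⁶ mol.
Product formed: 0.65 × 9.247×10⁻⁶ = 6.011×10⁻⁶ mol.
Rate: 6.011×10⁻⁶ / 2388 s = 2.5×10⁻⁹ mol s⁻¹.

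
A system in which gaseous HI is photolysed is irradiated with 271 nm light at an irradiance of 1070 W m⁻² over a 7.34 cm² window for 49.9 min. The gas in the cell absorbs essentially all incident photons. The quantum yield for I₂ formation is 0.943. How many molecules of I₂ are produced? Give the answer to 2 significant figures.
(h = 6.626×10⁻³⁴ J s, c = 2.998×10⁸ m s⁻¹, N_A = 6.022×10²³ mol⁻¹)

3.0×10²¹ molecules

Photon energy at 271 nm: hc/λ = (6.626×10⁻³⁴)(2.998×10⁸)/(271×10⁻⁹) = 7.330×10⁻¹⁹ J.
Energy delivered: (1070 W m⁻²)(7.34×10⁻⁴ m²)(2994 s) = 2351 J.
Photons incident: 2351 / 7.330×10⁻¹⁹ = 3.207×10²¹, i.e. 3.207×10²¹/6.022×10²³ = 0.005325 mol.
Product: Φ × n_abs = 0.943 × 0.005325 = 0.005021 mol.
As a count: 0.005021 × 6.022×10²³ = 3.0×10²¹.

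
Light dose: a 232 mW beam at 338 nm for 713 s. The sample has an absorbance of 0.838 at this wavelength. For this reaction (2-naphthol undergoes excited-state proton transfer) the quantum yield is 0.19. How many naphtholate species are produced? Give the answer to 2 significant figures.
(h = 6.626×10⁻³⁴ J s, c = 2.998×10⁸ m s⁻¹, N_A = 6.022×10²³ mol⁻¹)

4.6×10¹⁹ species

Photon energy at 338 nm: hc/λ = (6.626×10⁻³⁴)(2.998×10⁸)/(338×10⁻⁹) = 5.877×10⁻¹⁹ J.
Energy delivered: (232 mW)(713 s) = 165.4 J.
Photons incident: 165.4 / 5.877×10⁻¹⁹ = 2.814×10²⁰, i.e. 2.814×10²⁰/6.022×10²³ = 4.673×10⁻⁴ mol.
Fraction absorbed: 1 − 10^(−0.838) = 0.8548.
Photons absorbed: 0.8548 × 4.673×10⁻⁴ = 3.994×10⁻⁴ mol.
Product: Φ × n_abs = 0.19 × 3.994×10⁻⁴ = 7.589×10⁻⁵ mol.
As a count: 7.589×10⁻⁵ × 6.022×10²³ = 4.6×10¹⁹.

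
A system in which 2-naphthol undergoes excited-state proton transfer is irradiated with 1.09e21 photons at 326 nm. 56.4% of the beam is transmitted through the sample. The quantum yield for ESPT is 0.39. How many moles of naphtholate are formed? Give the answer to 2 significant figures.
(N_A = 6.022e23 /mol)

Moles of photons: 1.09e21 / 6.022e23 = 0.001810 mol.
Fraction absorbed: 1 − 56.4/100 = 0.4360.
Photons absorbed: 0.4360 × 0.001810 = 7.892e-4 mol.
Product: Φ × n_abs = 0.39 × 7.892e-4 = 3.078e-4 mol.

3.1e-4 mol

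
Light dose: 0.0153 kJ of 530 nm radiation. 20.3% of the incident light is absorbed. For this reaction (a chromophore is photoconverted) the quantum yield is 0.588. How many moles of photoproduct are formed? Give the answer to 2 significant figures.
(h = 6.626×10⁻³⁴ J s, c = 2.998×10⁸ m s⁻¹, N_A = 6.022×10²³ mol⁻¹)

8.1×10⁻⁶ mol

Photon energy at 530 nm: hc/λ = (6.626×10⁻³⁴)(2.998×10⁸)/(530×10⁻⁹) = 3.748×10⁻¹⁹ J.
Incident energy: 0.0153 kJ = 15.3 J.
Photons incident: 15.3 / 3.748×10⁻¹⁹ = 4.082×10¹⁹, i.e. 4.082×10¹⁹/6.022×10²³ = 6.778×10⁻⁵ mol.
Photons absorbed: 0.203 × 6.778×10⁻⁵ = 1.376×10⁻⁵ mol.
Product: Φ × n_abs = 0.588 × 1.376×10⁻⁵ = 8.091×10⁻⁶ mol.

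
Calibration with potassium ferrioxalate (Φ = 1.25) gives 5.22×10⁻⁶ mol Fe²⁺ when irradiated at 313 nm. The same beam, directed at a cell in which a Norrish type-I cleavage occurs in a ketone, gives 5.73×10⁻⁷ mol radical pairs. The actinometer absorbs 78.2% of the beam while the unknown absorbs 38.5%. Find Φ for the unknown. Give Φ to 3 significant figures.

Photons absorbed by the actinometer: 5.22×10⁻⁶ / 1.25 = 4.176×10⁻⁶ mol.
Incident flux: 4.176×10⁻⁶ / 0.782 = 5.340×10⁻⁶ einstein.
Absorbed by unknown: 0.385 × 5.340×10⁻⁶ = 2.056×10⁻⁶ mol.
Φ(unknown) = 5.73×10⁻⁷ / 2.056×10⁻⁶ = 0.279.

Φ = 0.279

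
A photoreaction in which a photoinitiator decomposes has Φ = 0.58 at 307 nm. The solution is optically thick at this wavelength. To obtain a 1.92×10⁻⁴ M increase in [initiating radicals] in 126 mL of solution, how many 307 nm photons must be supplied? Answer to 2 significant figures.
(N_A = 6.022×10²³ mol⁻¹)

2.5×10¹⁹ photons

Product: (1.92×10⁻⁴ M)(0.126 L) = 2.419×10⁻⁵ mol.
Photons that must be absorbed: 2.419×10⁻⁵ / 0.58 = 4.171×10⁻⁵ mol.
Photon count: 4.171×10⁻⁵ × 6.022×10²³ = 2.5×10¹⁹.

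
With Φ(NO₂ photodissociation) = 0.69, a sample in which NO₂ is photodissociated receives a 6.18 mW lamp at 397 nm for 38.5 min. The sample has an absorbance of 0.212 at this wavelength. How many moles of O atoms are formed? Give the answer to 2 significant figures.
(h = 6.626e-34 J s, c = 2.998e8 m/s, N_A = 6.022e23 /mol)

Photon energy at 397 nm: hc/λ = (6.626e-34)(2.998e8)/(397e-9) = 5.004e-19 J.
Energy delivered: (6.18 mW)(2310 s) = 14.28 J.
Photons incident: 14.28 / 5.004e-19 = 2.854e19, i.e. 2.854e19/6.022e23 = 4.739e-5 mol.
Fraction absorbed: 1 − 10^(−0.212) = 0.3862.
Photons absorbed: 0.3862 × 4.739e-5 = 1.830e-5 mol.
Product: Φ × n_abs = 0.69 × 1.830e-5 = 1.263e-5 mol.

1.3e-5 mol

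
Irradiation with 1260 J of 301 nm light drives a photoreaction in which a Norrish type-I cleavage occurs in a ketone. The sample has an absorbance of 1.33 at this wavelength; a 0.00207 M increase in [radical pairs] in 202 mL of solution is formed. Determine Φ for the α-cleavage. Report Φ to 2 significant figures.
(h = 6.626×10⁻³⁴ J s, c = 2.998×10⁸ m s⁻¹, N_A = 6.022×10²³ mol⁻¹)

Product: (0.00207 M)(0.202 L) = 4.181×10⁻⁴ mol.
Photon energy at 301 nm: hc/λ = (6.626×10⁻³⁴)(2.998×10⁸)/(301×10⁻⁹) = 6.600×10⁻¹⁹ J.
Photons incident: 1260 / 6.600×10⁻¹⁹ = 1.909×10²¹, i.e. 1.909×10²¹/6.022×10²³ = 0.003170 mol.
Fraction absorbed: 1 − 10^(−1.33) = 0.9532.
Photons absorbed: 0.9532 × 0.003170 = 0.003022 mol.
Φ = 4.181×10⁻⁴ mol / 0.003022 mol photons = 0.14.

Φ = 0.14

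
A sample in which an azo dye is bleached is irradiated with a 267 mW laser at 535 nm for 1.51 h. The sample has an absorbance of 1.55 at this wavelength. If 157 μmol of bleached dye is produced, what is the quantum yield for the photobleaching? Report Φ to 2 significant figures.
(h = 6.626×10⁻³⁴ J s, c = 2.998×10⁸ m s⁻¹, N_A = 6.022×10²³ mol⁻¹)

Product: 157 μmol = 1.57×10⁻⁴ mol.
Photon energy at 535 nm: hc/λ = (6.626×10⁻³⁴)(2.998×10⁸)/(535×10⁻⁹) = 3.713×10⁻¹⁹ J.
Energy delivered: (267 mW)(5436 s) = 1451 J.
Photons incident: 1451 / 3.713×10⁻¹⁹ = 3.908×10²¹, i.e. 3.908×10²¹/6.022×10²³ = 0.006490 mol.
Fraction absorbed: 1 − 10^(−1.55) = 0.9718.
Photons absorbed: 0.9718 × 0.006490 = 0.006307 mol.
Φ = 1.57×10⁻⁴ mol / 0.006307 mol photons = 0.025.

Φ = 0.025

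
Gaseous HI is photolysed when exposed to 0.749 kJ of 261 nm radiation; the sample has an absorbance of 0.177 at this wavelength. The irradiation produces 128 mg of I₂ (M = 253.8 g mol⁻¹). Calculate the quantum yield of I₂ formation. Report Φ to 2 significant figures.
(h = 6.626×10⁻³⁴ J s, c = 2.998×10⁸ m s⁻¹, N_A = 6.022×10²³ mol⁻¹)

Product: 128 mg / 253.8 g mol⁻¹ = 5.043×10⁻⁴ mol.
Photon energy at 261 nm: hc/λ = (6.626×10⁻³⁴)(2.998×10⁸)/(261×10⁻⁹) = 7.611×10⁻¹⁹ J.
Incident energy: 0.749 kJ = 749 J.
Photons incident: 749 / 7.611×10⁻¹⁹ = 9.841×10²⁰, i.e. 9.841×10²⁰/6.022×10²³ = 0.001634 mol.
Fraction absorbed: 1 − 10^(−0.177) = 0.3347.
Photons absorbed: 0.3347 × 0.001634 = 5.469×10⁻⁴ mol.
Φ = 5.043×10⁻⁴ mol / 5.469×10⁻⁴ mol photons = 0.92.

Φ = 0.92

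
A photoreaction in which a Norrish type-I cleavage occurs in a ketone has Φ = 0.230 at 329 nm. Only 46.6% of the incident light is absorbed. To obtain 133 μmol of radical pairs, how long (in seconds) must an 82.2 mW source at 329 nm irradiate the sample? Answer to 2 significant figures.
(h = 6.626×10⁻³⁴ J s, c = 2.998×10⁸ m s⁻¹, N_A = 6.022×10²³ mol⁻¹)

t ≈ 5500 s

Product: 133 μmol = 1.33×10⁻⁴ mol.
Photons that must be absorbed: 1.33×10⁻⁴ / 0.230 = 5.783×10⁻⁴ mol.
Incident photons needed: 5.783×10⁻⁴ / 0.466 = 0.001241 mol.
Photon energy: hc/λ = 6.038×10⁻¹⁹ J; per mole, 3.636×10⁵ J mol⁻¹.
Energy required: 0.001241 × 3.636×10⁵ = 451.2 J.
Time: 451.2 J / 0.0822 W = 5500 s.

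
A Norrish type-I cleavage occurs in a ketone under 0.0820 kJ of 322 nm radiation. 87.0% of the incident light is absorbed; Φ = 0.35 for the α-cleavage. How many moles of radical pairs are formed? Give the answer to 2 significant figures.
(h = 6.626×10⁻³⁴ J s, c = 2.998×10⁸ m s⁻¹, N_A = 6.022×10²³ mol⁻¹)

Photon energy at 322 nm: hc/λ = (6.626×10⁻³⁴)(2.998×10⁸)/(322×10⁻⁹) = 6.169×10⁻¹⁹ J.
Incident energy: 0.0820 kJ = 82.0 J.
Photons incident: 82.0 / 6.169×10⁻¹⁹ = 1.329×10²⁰, i.e. 1.329×10²⁰/6.022×10²³ = 2.207×10⁻⁴ mol.
Photons absorbed: 0.870 × 2.207×10⁻⁴ = 1.920×10⁻⁴ mol.
Product: Φ × n_abs = 0.35 × 1.920×10⁻⁴ = 6.720×10⁻⁵ mol.

6.7×10⁻⁵ mol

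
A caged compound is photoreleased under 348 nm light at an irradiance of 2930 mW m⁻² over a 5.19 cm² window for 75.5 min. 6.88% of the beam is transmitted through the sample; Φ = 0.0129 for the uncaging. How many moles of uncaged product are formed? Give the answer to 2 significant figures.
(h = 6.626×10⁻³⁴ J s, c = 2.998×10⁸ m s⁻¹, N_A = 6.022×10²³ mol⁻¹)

Photon energy at 348 nm: hc/λ = (6.626×10⁻³⁴)(2.998×10⁸)/(348×10⁻⁹) = 5.708×10⁻¹⁹ J.
Energy delivered: (2930 mW m⁻²)(5.19×10⁻⁴ m²)(4530 s) = 6.889 J.
Photons incident: 6.889 / 5.708×10⁻¹⁹ = 1.207×10¹⁹, i.e. 1.207×10¹⁹/6.022×10²³ = 2.004×10⁻⁵ mol.
Fraction absorbed: 1 − 6.88/100 = 0.9312.
Photons absorbed: 0.9312 × 2.004×10⁻⁵ = 1.866×10⁻⁵ mol.
Product: Φ × n_abs = 0.0129 × 1.866×10⁻⁵ = 2.407×10⁻⁷ mol.

2.4×10⁻⁷ mol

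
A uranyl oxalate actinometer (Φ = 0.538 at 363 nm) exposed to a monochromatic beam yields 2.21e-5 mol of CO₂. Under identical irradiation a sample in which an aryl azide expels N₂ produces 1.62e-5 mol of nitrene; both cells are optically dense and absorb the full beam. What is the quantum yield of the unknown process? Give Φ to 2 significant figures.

Photons absorbed by the actinometer: 2.21e-5 / 0.538 = 4.108e-5 mol.
Φ(unknown) = 1.62e-5 / 4.108e-5 = 0.39.

Φ = 0.39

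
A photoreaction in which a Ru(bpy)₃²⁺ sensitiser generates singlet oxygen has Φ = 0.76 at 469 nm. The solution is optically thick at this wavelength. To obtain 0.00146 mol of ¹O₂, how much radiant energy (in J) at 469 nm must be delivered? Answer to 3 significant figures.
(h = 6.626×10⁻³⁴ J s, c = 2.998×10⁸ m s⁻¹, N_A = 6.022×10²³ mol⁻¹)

490 J

Photons that must be absorbed: 0.00146 / 0.76 = 0.001921 mol.
Photon energy: hc/λ = 4.236×10⁻¹⁹ J; per mole, 2.551×10⁵ J mol⁻¹.
Energy required: 0.001921 × 2.551×10⁵ = 490 J.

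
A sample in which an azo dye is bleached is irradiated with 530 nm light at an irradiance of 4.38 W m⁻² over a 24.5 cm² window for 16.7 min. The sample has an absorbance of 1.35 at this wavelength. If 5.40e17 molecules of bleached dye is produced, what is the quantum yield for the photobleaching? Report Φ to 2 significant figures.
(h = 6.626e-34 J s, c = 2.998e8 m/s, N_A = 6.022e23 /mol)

Φ = 0.020

Product: 5.40e17 / 6.022e23 = 8.967e-7 mol.
Photon energy at 530 nm: hc/λ = (6.626e-34)(2.998e8)/(530e-9) = 3.748e-19 J.
Energy delivered: (4.38 W m⁻²)(24.5e-4 m²)(1002 s) = 10.75 J.
Photons incident: 10.75 / 3.748e-19 = 2.868e19, i.e. 2.868e19/6.022e23 = 4.763e-5 mol.
Fraction absorbed: 1 − 10^(−1.35) = 0.9553.
Photons absorbed: 0.9553 × 4.763e-5 = 4.550e-5 mol.
Φ = 8.967e-7 mol / 4.550e-5 mol photons = 0.020.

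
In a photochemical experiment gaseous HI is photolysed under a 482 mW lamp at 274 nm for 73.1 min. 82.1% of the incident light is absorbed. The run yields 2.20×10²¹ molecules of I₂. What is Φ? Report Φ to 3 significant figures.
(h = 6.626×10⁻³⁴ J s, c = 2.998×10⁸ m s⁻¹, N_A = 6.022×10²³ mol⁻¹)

Φ = 0.919

Product: 2.20×10²¹ / 6.022×10²³ = 0.003653 mol.
Photon energy at 274 nm: hc/λ = (6.626×10⁻³⁴)(2.998×10⁸)/(274×10⁻⁹) = 7.250×10⁻¹⁹ J.
Energy delivered: (482 mW)(4386 s) = 2114 J.
Photons incident: 2114 / 7.250×10⁻¹⁹ = 2.916×10²¹, i.e. 2.916×10²¹/6.022×10²³ = 0.004842 mol.
Photons absorbed: 0.821 × 0.004842 = 0.003975 mol.
Φ = 0.003653 mol / 0.003975 mol photons = 0.919.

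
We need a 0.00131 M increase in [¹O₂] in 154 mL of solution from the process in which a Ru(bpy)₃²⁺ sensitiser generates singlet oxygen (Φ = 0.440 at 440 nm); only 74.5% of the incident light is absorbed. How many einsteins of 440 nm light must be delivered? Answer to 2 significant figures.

6.2×10⁻⁴ einstein

Product: (0.00131 M)(0.154 L) = 2.017×10⁻⁴ mol.
Photons that must be absorbed: 2.017×10⁻⁴ / 0.440 = 4.584×10⁻⁴ mol.
Incident photons needed: 4.584×10⁻⁴ / 0.745 = 6.153×10⁻⁴ mol.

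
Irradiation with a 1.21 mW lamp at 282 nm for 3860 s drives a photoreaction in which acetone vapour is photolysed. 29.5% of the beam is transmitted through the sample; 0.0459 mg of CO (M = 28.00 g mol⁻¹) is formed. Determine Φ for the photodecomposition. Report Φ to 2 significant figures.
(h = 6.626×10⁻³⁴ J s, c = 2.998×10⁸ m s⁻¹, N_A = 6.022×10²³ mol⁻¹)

Product: 0.0459 mg / 28.00 g mol⁻¹ = 1.639×10⁻⁶ mol.
Photon energy at 282 nm: hc/λ = (6.626×10⁻³⁴)(2.998×10⁸)/(282×10⁻⁹) = 7.044×10⁻¹⁹ J.
Energy delivered: (1.21 mW)(3860 s) = 4.671 J.
Photons incident: 4.671 / 7.044×10⁻¹⁹ = 6.631×10¹⁸, i.e. 6.631×10¹⁸/6.022×10²³ = 1.101×10⁻⁵ mol.
Fraction absorbed: 1 − 29.5/100 = 0.7050.
Photons absorbed: 0.7050 × 1.101×10⁻⁵ = 7.762×10⁻⁶ mol.
Φ = 1.639×10⁻⁶ mol / 7.762×10⁻⁶ mol photons = 0.21.

Φ = 0.21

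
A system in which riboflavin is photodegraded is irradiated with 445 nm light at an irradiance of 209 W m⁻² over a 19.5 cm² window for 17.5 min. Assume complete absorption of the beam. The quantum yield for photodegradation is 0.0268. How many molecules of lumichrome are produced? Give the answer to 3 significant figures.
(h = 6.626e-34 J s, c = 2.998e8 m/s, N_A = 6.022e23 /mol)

Photon energy at 445 nm: hc/λ = (6.626e-34)(2.998e8)/(445e-9) = 4.464e-19 J.
Energy delivered: (209 W m⁻²)(19.5e-4 m²)(1050 s) = 427.9 J.
Photons incident: 427.9 / 4.464e-19 = 9.586e20, i.e. 9.586e20/6.022e23 = 0.001592 mol.
Product: Φ × n_abs = 0.0268 × 0.001592 = 4.267e-5 mol.
As a count: 4.267e-5 × 6.022e23 = 2.57e19.

2.57e19 molecules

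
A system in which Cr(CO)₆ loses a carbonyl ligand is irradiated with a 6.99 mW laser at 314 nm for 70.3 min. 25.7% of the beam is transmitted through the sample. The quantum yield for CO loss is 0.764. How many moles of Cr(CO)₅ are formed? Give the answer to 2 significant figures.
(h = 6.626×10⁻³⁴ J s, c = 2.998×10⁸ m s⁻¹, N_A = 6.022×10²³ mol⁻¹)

Photon energy at 314 nm: hc/λ = (6.626×10⁻³⁴)(2.998×10⁸)/(314×10⁻⁹) = 6.326×10⁻¹⁹ J.
Energy delivered: (6.99 mW)(4218 s) = 29.48 J.
Photons incident: 29.48 / 6.326×10⁻¹⁹ = 4.660×10¹⁹, i.e. 4.660×10¹⁹/6.022×10²³ = 7.738×10⁻⁵ mol.
Fraction absorbed: 1 − 25.7/100 = 0.7430.
Photons absorbed: 0.7430 × 7.738×10⁻⁵ = 5.749×10⁻⁵ mol.
Product: Φ × n_abs = 0.764 × 5.749×10⁻⁵ = 4.392×10⁻⁵ mol.

4.4×10⁻⁵ mol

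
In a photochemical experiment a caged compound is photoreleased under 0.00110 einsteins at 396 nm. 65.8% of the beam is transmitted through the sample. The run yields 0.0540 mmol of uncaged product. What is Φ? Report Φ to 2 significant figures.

Product: 0.0540 mmol = 5.40×10⁻⁵ mol.
Fraction absorbed: 1 − 65.8/100 = 0.3420.
Photons absorbed: 0.3420 × 0.00110 = 3.762×10⁻⁴ mol.
Φ = 5.40×10⁻⁵ mol / 3.762×10⁻⁴ mol photons = 0.14.

Φ = 0.14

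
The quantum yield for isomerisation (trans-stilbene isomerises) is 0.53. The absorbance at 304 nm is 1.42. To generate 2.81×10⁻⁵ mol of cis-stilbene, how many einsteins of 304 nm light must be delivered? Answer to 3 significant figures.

Photons that must be absorbed: 2.81×10⁻⁵ / 0.53 = 5.302×10⁻⁵ mol.
Fraction absorbed: 1 − 10^(−1.42) = 0.9620.
Incident photons needed: 5.302×10⁻⁵ / 0.9620 = 5.511×10⁻⁵ mol.

5.51×10⁻⁵ einstein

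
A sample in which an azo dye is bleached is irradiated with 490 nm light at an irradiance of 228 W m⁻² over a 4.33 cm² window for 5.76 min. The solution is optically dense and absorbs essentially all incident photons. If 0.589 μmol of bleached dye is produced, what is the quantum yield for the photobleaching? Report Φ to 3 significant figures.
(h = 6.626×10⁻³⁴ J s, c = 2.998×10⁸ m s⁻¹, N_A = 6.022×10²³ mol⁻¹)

Φ = 0.00421

Product: 0.589 μmol = 5.89×10⁻⁷ mol.
Photon energy at 490 nm: hc/λ = (6.626×10⁻³⁴)(2.998×10⁸)/(490×10⁻⁹) = 4.054×10⁻¹⁹ J.
Energy delivered: (228 W m⁻²)(4.33×10⁻⁴ m²)(345.6 s) = 34.12 J.
Photons incident: 34.12 / 4.054×10⁻¹⁹ = 8.416×10¹⁹, i.e. 8.416×10¹⁹/6.022×10²³ = 1.398×10⁻⁴ mol.
Φ = 5.89×10⁻⁷ mol / 1.398×10⁻⁴ mol photons = 0.00421.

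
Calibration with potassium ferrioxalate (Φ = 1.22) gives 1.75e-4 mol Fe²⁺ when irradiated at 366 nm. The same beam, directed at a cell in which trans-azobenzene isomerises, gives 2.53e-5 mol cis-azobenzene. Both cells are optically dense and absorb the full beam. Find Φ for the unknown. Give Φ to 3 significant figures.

Φ = 0.176

Photons absorbed by the actinometer: 1.75e-4 / 1.22 = 1.434e-4 mol.
Φ(unknown) = 2.53e-5 / 1.434e-4 = 0.176.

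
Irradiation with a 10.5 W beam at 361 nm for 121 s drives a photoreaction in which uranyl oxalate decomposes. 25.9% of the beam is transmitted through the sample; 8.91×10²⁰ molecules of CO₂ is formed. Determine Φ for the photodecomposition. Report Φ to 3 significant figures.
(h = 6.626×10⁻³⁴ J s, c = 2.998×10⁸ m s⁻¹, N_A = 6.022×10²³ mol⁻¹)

Φ = 0.521

Product: 8.91×10²⁰ / 6.022×10²³ = 0.001480 mol.
Photon energy at 361 nm: hc/λ = (6.626×10⁻³⁴)(2.998×10⁸)/(361×10⁻⁹) = 5.503×10⁻¹⁹ J.
Energy delivered: (10.5 W)(121 s) = 1271 J.
Photons incident: 1271 / 5.503×10⁻¹⁹ = 2.310×10²¹, i.e. 2.310×10²¹/6.022×10²³ = 0.003836 mol.
Fraction absorbed: 1 − 25.9/100 = 0.7410.
Photons absorbed: 0.7410 × 0.003836 = 0.002842 mol.
Φ = 0.001480 mol / 0.002842 mol photons = 0.521.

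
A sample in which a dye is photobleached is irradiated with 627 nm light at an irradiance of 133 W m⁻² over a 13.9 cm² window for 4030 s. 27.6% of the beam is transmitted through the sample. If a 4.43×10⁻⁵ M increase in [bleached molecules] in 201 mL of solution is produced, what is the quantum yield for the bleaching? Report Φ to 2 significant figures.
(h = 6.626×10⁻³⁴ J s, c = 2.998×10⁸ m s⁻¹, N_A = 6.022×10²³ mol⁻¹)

Product: (4.43×10⁻⁵ M)(0.201 L) = 8.904×10⁻⁶ mol.
Photon energy at 627 nm: hc/λ = (6.626×10⁻³⁴)(2.998×10⁸)/(627×10⁻⁹) = 3.168×10⁻¹⁹ J.
Energy delivered: (133 W m⁻²)(13.9×10⁻⁴ m²)(4030 s) = 745.0 J.
Photons incident: 745.0 / 3.168×10⁻¹⁹ = 2.352×10²¹, i.e. 2.352×10²¹/6.022×10²³ = 0.003906 mol.
Fraction absorbed: 1 − 27.6/100 = 0.7240.
Photons absorbed: 0.7240 × 0.003906 = 0.002828 mol.
Φ = 8.904×10⁻⁶ mol / 0.002828 mol photons = 0.0031.

Φ = 0.0031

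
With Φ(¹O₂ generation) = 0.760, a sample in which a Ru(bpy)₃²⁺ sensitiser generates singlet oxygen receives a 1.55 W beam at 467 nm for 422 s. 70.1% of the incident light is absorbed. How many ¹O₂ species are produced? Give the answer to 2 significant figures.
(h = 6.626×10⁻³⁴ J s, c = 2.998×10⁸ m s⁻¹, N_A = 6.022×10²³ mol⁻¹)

8.2×10²⁰ species

Photon energy at 467 nm: hc/λ = (6.626×10⁻³⁴)(2.998×10⁸)/(467×10⁻⁹) = 4.254×10⁻¹⁹ J.
Energy delivered: (1.55 W)(422 s) = 654.1 J.
Photons incident: 654.1 / 4.254×10⁻¹⁹ = 1.538×10²¹, i.e. 1.538×10²¹/6.022×10²³ = 0.002554 mol.
Photons absorbed: 0.701 × 0.002554 = 0.001790 mol.
Product: Φ × n_abs = 0.760 × 0.001790 = 0.001360 mol.
As a count: 0.001360 × 6.022×10²³ = 8.2×10²⁰.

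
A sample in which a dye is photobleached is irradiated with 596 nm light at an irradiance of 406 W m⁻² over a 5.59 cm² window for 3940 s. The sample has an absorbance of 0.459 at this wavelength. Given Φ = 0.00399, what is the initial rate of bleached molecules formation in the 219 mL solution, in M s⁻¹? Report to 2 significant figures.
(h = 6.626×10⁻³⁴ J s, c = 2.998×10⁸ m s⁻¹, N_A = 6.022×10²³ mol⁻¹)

Photon energy at 596 nm: hc/λ = (6.626×10⁻³⁴)(2.998×10⁸)/(596×10⁻⁹) = 3.333×10⁻¹⁹ J.
Energy delivered: (406 W m⁻²)(5.59×10⁻⁴ m²)(3940 s) = 894.2 J.
Photons incident: 894.2 / 3.333×10⁻¹⁹ = 2.683×10²¹, i.e. 2.683×10²¹/6.022×10²³ = 0.004455 mol.
Fraction absorbed: 1 − 10^(−0.459) = 0.6525.
Photons absorbed: 0.6525 × 0.004455 = 0.002907 mol.
Product formed: 0.00399 × 0.002907 = 1.160×10⁻⁵ mol.
Rate: 1.160×10⁻⁵ mol / (3940 s × 0.219 L) = 1.3×10⁻⁸ M s⁻¹.

1.3×10⁻⁸ M s⁻¹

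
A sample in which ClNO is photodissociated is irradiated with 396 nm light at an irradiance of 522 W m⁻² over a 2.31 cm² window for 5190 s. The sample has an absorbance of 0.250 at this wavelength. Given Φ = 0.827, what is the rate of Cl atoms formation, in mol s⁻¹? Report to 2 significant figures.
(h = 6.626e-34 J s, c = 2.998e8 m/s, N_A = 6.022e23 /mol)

Photon energy at 396 nm: hc/λ = (6.626e-34)(2.998e8)/(396e-9) = 5.016e-19 J.
Energy delivered: (522 W m⁻²)(2.31e-4 m²)(5190 s) = 625.8 J.
Photons incident: 625.8 / 5.016e-19 = 1.248e21, i.e. 1.248e21/6.022e23 = 0.002072 mol.
Fraction absorbed: 1 − 10^(−0.250) = 0.4377.
Photons absorbed: 0.4377 × 0.002072 = 9.069e-4 mol.
Product formed: 0.827 × 9.069e-4 = 7.500e-4 mol.
Rate: 7.500e-4 / 5190 s = 1.4e-7 mol s⁻¹.

1.4e-7 mol s⁻¹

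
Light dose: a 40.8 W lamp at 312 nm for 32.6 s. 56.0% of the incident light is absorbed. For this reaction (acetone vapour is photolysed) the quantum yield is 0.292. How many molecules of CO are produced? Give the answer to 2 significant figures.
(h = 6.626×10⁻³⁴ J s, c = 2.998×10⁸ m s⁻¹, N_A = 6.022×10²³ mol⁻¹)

3.4×10²⁰ molecules

Photon energy at 312 nm: hc/λ = (6.626×10⁻³⁴)(2.998×10⁸)/(312×10⁻⁹) = 6.367×10⁻¹⁹ J.
Energy delivered: (40.8 W)(32.6 s) = 1330 J.
Photons incident: 1330 / 6.367×10⁻¹⁹ = 2.089×10²¹, i.e. 2.089×10²¹/6.022×10²³ = 0.003469 mol.
Photons absorbed: 0.560 × 0.003469 = 0.001943 mol.
Product: Φ × n_abs = 0.292 × 0.001943 = 5.674×10⁻⁴ mol.
As a count: 5.674×10⁻⁴ × 6.022×10²³ = 3.4×10²⁰.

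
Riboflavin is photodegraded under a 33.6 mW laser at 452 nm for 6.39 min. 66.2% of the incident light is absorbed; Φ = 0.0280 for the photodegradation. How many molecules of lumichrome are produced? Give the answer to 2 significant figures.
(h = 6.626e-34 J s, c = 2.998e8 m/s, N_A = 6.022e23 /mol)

5.4e17 molecules

Photon energy at 452 nm: hc/λ = (6.626e-34)(2.998e8)/(452e-9) = 4.395e-19 J.
Energy delivered: (33.6 mW)(383.4 s) = 12.88 J.
Photons incident: 12.88 / 4.395e-19 = 2.931e19, i.e. 2.931e19/6.022e23 = 4.867e-5 mol.
Photons absorbed: 0.662 × 4.867e-5 = 3.222e-5 mol.
Product: Φ × n_abs = 0.0280 × 3.222e-5 = 9.022e-7 mol.
As a count: 9.022e-7 × 6.022e23 = 5.4e17.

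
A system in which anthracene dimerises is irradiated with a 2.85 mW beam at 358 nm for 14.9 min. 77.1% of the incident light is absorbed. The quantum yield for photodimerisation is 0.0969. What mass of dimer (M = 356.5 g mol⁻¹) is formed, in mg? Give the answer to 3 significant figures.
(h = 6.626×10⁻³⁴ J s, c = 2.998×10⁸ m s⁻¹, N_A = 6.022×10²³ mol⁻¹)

Photon energy at 358 nm: hc/λ = (6.626×10⁻³⁴)(2.998×10⁸)/(358×10⁻⁹) = 5.549×10⁻¹⁹ J.
Energy delivered: (2.85 mW)(894 s) = 2.548 J.
Photons incident: 2.548 / 5.549×10⁻¹⁹ = 4.592×10¹⁸, i.e. 4.592×10¹⁸/6.022×10²³ = 7.625×10⁻⁶ mol.
Photons absorbed: 0.771 × 7.625×10⁻⁶ = 5.879×10⁻⁶ mol.
Product: Φ × n_abs = 0.0969 × 5.879×10⁻⁶ = 5.697×10⁻⁷ mol.
Mass: 5.697×10⁻⁷ × 356.5 = 2.031×10⁻⁴ g = 0.203 mg.

0.203 mg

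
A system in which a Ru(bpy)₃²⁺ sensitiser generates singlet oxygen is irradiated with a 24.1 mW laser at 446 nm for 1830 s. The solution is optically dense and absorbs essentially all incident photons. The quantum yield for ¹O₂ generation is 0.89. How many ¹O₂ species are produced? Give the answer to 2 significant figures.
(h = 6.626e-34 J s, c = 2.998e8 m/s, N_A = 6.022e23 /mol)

8.8e19 species

Photon energy at 446 nm: hc/λ = (6.626e-34)(2.998e8)/(446e-9) = 4.454e-19 J.
Energy delivered: (24.1 mW)(1830 s) = 44.10 J.
Photons incident: 44.10 / 4.454e-19 = 9.901e19, i.e. 9.901e19/6.022e23 = 1.644e-4 mol.
Product: Φ × n_abs = 0.89 × 1.644e-4 = 1.463e-4 mol.
As a count: 1.463e-4 × 6.022e23 = 8.8e19.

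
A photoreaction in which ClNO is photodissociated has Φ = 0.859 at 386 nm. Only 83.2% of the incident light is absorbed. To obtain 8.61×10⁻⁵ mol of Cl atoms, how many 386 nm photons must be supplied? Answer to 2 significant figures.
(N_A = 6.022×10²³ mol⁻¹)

Photons that must be absorbed: 8.61×10⁻⁵ / 0.859 = 1.002×10⁻⁴ mol.
Incident photons needed: 1.002×10⁻⁴ / 0.832 = 1.204×10⁻⁴ mol.
Photon count: 1.204×10⁻⁴ × 6.022×10²³ = 7.3×10¹⁹.

7.3×10¹⁹ photons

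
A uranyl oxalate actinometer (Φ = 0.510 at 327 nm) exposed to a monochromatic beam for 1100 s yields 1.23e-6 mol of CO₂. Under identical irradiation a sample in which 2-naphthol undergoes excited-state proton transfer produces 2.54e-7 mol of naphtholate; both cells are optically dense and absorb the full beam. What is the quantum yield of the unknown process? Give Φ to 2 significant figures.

Φ = 0.11

Photons absorbed by the actinometer: 1.23e-6 / 0.510 = 2.412e-6 mol.
Φ(unknown) = 2.54e-7 / 2.412e-6 = 0.11.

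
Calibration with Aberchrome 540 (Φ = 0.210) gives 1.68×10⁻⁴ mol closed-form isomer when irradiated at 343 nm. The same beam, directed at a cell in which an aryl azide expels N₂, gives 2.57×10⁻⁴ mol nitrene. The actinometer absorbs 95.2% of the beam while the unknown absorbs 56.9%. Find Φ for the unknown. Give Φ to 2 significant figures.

Photons absorbed by the actinometer: 1.68×10⁻⁴ / 0.210 = 8.000×10⁻⁴ mol.
Incident flux: 8.000×10⁻⁴ / 0.952 = 8.403×10⁻⁴ einstein.
Absorbed by unknown: 0.569 × 8.403×10⁻⁴ = 4.781×10⁻⁴ mol.
Φ(unknown) = 2.57×10⁻⁴ / 4.781×10⁻⁴ = 0.54.

Φ = 0.54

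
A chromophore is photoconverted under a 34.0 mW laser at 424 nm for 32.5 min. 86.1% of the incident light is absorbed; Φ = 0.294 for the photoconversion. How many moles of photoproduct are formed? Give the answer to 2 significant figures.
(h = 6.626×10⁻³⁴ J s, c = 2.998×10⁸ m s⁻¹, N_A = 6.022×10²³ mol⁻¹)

Photon energy at 424 nm: hc/λ = (6.626×10⁻³⁴)(2.998×10⁸)/(424×10⁻⁹) = 4.685×10⁻¹⁹ J.
Energy delivered: (34.0 mW)(1950 s) = 66.30 J.
Photons incident: 66.30 / 4.685×10⁻¹⁹ = 1.415×10²⁰, i.e. 1.415×10²⁰/6.022×10²³ = 2.350×10⁻⁴ mol.
Photons absorbed: 0.861 × 2.350×10⁻⁴ = 2.023×10⁻⁴ mol.
Product: Φ × n_abs = 0.294 × 2.023×10⁻⁴ = 5.948×10⁻⁵ mol.

5.9×10⁻⁵ mol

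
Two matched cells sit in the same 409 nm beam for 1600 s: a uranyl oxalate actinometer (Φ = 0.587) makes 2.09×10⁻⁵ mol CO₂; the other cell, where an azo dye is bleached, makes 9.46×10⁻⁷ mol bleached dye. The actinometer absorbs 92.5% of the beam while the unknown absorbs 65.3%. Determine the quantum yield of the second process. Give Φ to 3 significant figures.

Photons absorbed by the actinometer: 2.09×10⁻⁵ / 0.587 = 3.560×10⁻⁵ mol.
Incident flux: 3.560×10⁻⁵ / 0.925 = 3.849×10⁻⁵ einstein.
Absorbed by unknown: 0.653 × 3.849×10⁻⁵ = 2.513×10⁻⁵ mol.
Φ(unknown) = 9.46×10⁻⁷ / 2.513×10⁻⁵ = 0.0376.

Φ = 0.0376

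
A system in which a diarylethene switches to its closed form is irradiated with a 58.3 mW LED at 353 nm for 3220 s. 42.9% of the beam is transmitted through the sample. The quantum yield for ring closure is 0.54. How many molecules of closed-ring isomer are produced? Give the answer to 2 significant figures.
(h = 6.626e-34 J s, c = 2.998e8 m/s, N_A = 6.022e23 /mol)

1.0e20 molecules

Photon energy at 353 nm: hc/λ = (6.626e-34)(2.998e8)/(353e-9) = 5.627e-19 J.
Energy delivered: (58.3 mW)(3220 s) = 187.7 J.
Photons incident: 187.7 / 5.627e-19 = 3.336e20, i.e. 3.336e20/6.022e23 = 5.540e-4 mol.
Fraction absorbed: 1 − 42.9/100 = 0.5710.
Photons absorbed: 0.5710 × 5.540e-4 = 3.163e-4 mol.
Product: Φ × n_abs = 0.54 × 3.163e-4 = 1.708e-4 mol.
As a count: 1.708e-4 × 6.022e23 = 1.0e20.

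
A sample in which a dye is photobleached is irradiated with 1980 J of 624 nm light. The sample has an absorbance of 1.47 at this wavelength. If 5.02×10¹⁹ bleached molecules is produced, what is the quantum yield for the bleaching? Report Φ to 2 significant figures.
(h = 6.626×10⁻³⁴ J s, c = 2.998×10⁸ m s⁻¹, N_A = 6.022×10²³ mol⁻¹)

Product: 5.02×10¹⁹ / 6.022×10²³ = 8.336×10⁻⁵ mol.
Photon energy at 624 nm: hc/λ = (6.626×10⁻³⁴)(2.998×10⁸)/(624×10⁻⁹) = 3.183×10⁻¹⁹ J.
Photons incident: 1980 / 3.183×10⁻¹⁹ = 6.221×10²¹, i.e. 6.221×10²¹/6.022×10²³ = 0.01033 mol.
Fraction absorbed: 1 − 10^(−1.47) = 0.9661.
Photons absorbed: 0.9661 × 0.01033 = 0.009980 mol.
Φ = 8.336×10⁻⁵ mol / 0.009980 mol photons = 0.0084.

Φ = 0.0084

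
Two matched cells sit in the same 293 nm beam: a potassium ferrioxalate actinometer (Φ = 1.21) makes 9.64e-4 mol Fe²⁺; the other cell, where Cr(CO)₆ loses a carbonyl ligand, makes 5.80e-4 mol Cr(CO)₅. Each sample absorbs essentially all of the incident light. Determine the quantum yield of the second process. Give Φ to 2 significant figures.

Φ = 0.73

Photons absorbed by the actinometer: 9.64e-4 / 1.21 = 7.967e-4 mol.
Φ(unknown) = 5.80e-4 / 7.967e-4 = 0.73.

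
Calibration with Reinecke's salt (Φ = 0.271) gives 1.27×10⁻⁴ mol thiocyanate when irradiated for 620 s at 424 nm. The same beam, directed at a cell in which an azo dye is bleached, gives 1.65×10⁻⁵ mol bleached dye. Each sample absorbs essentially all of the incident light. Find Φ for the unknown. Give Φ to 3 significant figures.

Photons absorbed by the actinometer: 1.27×10⁻⁴ / 0.271 = 4.686×10⁻⁴ mol.
Φ(unknown) = 1.65×10⁻⁵ / 4.686×10⁻⁴ = 0.0352.

Φ = 0.0352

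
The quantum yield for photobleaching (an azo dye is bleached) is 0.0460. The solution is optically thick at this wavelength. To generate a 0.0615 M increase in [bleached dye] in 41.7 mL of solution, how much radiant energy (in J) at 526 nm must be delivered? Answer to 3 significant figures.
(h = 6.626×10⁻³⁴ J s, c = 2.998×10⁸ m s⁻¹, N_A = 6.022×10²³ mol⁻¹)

1.27×10⁴ J

Product: (0.0615 M)(0.0417 L) = 0.002565 mol.
Photons that must be absorbed: 0.002565 / 0.0460 = 0.05576 mol.
Photon energy: hc/λ = 3.777×10⁻¹⁹ J; per mole, 2.275×10⁵ J mol⁻¹.
Energy required: 0.05576 × 2.275×10⁵ = 1.27×10⁴ J.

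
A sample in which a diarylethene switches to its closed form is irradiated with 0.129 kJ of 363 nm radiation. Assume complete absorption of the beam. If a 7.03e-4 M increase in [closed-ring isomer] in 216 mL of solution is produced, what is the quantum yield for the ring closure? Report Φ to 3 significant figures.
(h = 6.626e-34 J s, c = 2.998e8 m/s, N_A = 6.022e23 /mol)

Φ = 0.388

Product: (7.03e-4 M)(0.216 L) = 1.518e-4 mol.
Photon energy at 363 nm: hc/λ = (6.626e-34)(2.998e8)/(363e-9) = 5.472e-19 J.
Incident energy: 0.129 kJ = 129 J.
Photons incident: 129 / 5.472e-19 = 2.357e20, i.e. 2.357e20/6.022e23 = 3.914e-4 mol.
Φ = 1.518e-4 mol / 3.914e-4 mol photons = 0.388.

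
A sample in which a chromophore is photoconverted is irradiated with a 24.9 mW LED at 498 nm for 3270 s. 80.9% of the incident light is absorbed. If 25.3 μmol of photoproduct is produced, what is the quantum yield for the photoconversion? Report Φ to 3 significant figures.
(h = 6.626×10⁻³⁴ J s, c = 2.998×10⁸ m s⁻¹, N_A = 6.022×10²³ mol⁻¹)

Product: 25.3 μmol = 2.53×10⁻⁵ mol.
Photon energy at 498 nm: hc/λ = (6.626×10⁻³⁴)(2.998×10⁸)/(498×10⁻⁹) = 3.989×10⁻¹⁹ J.
Energy delivered: (24.9 mW)(3270 s) = 81.42 J.
Photons incident: 81.42 / 3.989×10⁻¹⁹ = 2.041×10²⁰, i.e. 2.041×10²⁰/6.022×10²³ = 3.389×10⁻⁴ mol.
Photons absorbed: 0.809 × 3.389×10⁻⁴ = 2.742×10⁻⁴ mol.
Φ = 2.53×10⁻⁵ mol / 2.742×10⁻⁴ mol photons = 0.0923.

Φ = 0.0923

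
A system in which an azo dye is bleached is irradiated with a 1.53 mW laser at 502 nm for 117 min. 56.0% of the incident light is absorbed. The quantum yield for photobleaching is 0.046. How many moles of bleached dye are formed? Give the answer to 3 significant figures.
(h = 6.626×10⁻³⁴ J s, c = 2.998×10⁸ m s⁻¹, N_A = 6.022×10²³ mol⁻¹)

1.16×10⁻⁶ mol

Photon energy at 502 nm: hc/λ = (6.626×10⁻³⁴)(2.998×10⁸)/(502×10⁻⁹) = 3.957×10⁻¹⁹ J.
Energy delivered: (1.53 mW)(7020 s) = 10.74 J.
Photons incident: 10.74 / 3.957×10⁻¹⁹ = 2.714×10¹⁹, i.e. 2.714×10¹⁹/6.022×10²³ = 4.507×10⁻⁵ mol.
Photons absorbed: 0.560 × 4.507×10⁻⁵ = 2.524×10⁻⁵ mol.
Product: Φ × n_abs = 0.046 × 2.524×10⁻⁵ = 1.161×10⁻⁶ mol.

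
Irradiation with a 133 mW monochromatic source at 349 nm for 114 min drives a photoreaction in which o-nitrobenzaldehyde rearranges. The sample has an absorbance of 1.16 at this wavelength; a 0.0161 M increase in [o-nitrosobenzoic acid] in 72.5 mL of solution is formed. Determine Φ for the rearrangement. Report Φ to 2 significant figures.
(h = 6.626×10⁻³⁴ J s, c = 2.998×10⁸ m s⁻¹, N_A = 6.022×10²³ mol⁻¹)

Product: (0.0161 M)(0.0725 L) = 0.001167 mol.
Photon energy at 349 nm: hc/λ = (6.626×10⁻³⁴)(2.998×10⁸)/(349×10⁻⁹) = 5.692×10⁻¹⁹ J.
Energy delivered: (133 mW)(6840 s) = 909.7 J.
Photons incident: 909.7 / 5.692×10⁻¹⁹ = 1.598×10²¹, i.e. 1.598×10²¹/6.022×10²³ = 0.002654 mol.
Fraction absorbed: 1 − 10^(−1.16) = 0.9308.
Photons absorbed: 0.9308 × 0.002654 = 0.002470 mol.
Φ = 0.001167 mol / 0.002470 mol photons = 0.47.

Φ = 0.47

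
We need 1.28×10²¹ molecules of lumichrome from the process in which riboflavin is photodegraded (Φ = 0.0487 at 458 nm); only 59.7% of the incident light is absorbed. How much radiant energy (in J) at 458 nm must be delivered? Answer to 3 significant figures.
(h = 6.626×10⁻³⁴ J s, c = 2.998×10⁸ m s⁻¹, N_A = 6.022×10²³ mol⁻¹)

Product: 1.28×10²¹ / 6.022×10²³ = 0.002126 mol.
Photons that must be absorbed: 0.002126 / 0.0487 = 0.04366 mol.
Incident photons needed: 0.04366 / 0.597 = 0.07313 mol.
Photon energy: hc/λ = 4.337×10⁻¹⁹ J; per mole, 2.612×10⁵ J mol⁻¹.
Energy required: 0.07313 × 2.612×10⁵ = 1.91×10⁴ J.

1.91×10⁴ J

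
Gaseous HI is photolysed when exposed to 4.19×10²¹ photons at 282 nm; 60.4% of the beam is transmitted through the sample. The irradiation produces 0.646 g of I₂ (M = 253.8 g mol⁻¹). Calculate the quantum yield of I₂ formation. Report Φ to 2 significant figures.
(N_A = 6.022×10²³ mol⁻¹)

Φ = 0.92

Product: 0.646 g / 253.8 g mol⁻¹ = 0.002545 mol.
Moles of photons: 4.19×10²¹ / 6.022×10²³ = 0.006958 mol.
Fraction absorbed: 1 − 60.4/100 = 0.3960.
Photons absorbed: 0.3960 × 0.006958 = 0.002755 mol.
Φ = 0.002545 mol / 0.002755 mol photons = 0.92.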